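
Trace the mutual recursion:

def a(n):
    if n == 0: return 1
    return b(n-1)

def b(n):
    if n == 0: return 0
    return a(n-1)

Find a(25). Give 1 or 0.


a(25) = b(24)
b(24) = a(23)
a(23) = b(22)
b(22) = a(21)
a(21) = b(20)
b(20) = a(19)
a(19) = b(18)
b(18) = a(17)
a(17) = b(16)
b(16) = a(15)
a(15) = b(14)
b(14) = a(13)
a(13) = b(12)
b(12) = a(11)
a(11) = b(10)
b(10) = a(9)
a(9) = b(8)
b(8) = a(7)
a(7) = b(6)
b(6) = a(5)
a(5) = b(4)
b(4) = a(3)
a(3) = b(2)
b(2) = a(1)
a(1) = b(0)
b(0) = 0  (base case)
Result: 0

0


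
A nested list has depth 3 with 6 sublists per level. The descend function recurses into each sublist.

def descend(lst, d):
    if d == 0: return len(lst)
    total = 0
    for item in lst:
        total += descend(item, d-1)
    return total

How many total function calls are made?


At depth 0 (root): 1 call
At depth 1: each of 1 parents calls descend on 6 children = 6 calls
At depth 2: each of 6 parents calls descend on 6 children = 36 calls
At depth 3: each of 36 parents calls descend on 6 children = 216 calls
Total: 1 + 6 + 36 + 216 = 259

259


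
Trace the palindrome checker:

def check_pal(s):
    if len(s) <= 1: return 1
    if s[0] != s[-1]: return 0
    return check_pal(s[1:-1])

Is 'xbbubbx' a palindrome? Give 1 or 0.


check_pal('xbbubbx'): s[0]='x' == s[-1]='x' -> check check_pal('bbubb')
check_pal('bbubb'): s[0]='b' == s[-1]='b' -> check check_pal('bub')
check_pal('bub'): s[0]='b' == s[-1]='b' -> check check_pal('u')
check_pal('u'): len <= 1 -> return 1  (base case)
Result: 1 (palindrome)

1


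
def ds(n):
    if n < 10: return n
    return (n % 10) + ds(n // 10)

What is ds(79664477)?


ds(79664477) = 7 + ds(7966447)
ds(7966447) = 7 + ds(796644)
ds(796644) = 4 + ds(79664)
ds(79664) = 4 + ds(7966)
ds(7966) = 6 + ds(796)
ds(796) = 6 + ds(79)
ds(79) = 9 + ds(7)
ds(7) = 7  (base case)
Total: 7 + 7 + 4 + 4 + 6 + 6 + 9 + 7 = 50

50


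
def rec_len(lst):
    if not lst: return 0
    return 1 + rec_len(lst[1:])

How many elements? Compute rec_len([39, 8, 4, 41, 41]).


rec_len([39, 8, 4, 41, 41]) = 1 + rec_len([8, 4, 41, 41])
rec_len([8, 4, 41, 41]) = 1 + rec_len([4, 41, 41])
rec_len([4, 41, 41]) = 1 + rec_len([41, 41])
rec_len([41, 41]) = 1 + rec_len([41])
rec_len([41]) = 1 + rec_len([])
rec_len([]) = 0  (base case)
Unwinding: 1 + 1 + 1 + 1 + 1 + 0 = 5

5


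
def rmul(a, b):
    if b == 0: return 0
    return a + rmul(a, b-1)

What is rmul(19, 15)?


rmul(19, 15) = 19 + rmul(19, 14)
rmul(19, 14) = 19 + rmul(19, 13)
rmul(19, 13) = 19 + rmul(19, 12)
rmul(19, 12) = 19 + rmul(19, 11)
rmul(19, 11) = 19 + rmul(19, 10)
rmul(19, 10) = 19 + rmul(19, 9)
rmul(19, 9) = 19 + rmul(19, 8)
rmul(19, 8) = 19 + rmul(19, 7)
rmul(19, 7) = 19 + rmul(19, 6)
rmul(19, 6) = 19 + rmul(19, 5)
rmul(19, 5) = 19 + rmul(19, 4)
rmul(19, 4) = 19 + rmul(19, 3)
rmul(19, 3) = 19 + rmul(19, 2)
rmul(19, 2) = 19 + rmul(19, 1)
rmul(19, 1) = 19 + rmul(19, 0)
rmul(19, 0) = 0  (base case)
Total: 19 + 19 + 19 + 19 + 19 + 19 + 19 + 19 + 19 + 19 + 19 + 19 + 19 + 19 + 19 + 0 = 285

285


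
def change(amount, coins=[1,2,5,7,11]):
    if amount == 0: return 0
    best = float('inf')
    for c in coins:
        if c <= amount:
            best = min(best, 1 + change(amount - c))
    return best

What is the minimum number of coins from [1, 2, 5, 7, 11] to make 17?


Building up with DP:
change(0) = 0
change(1) = min(1+change(0)=1+0=1) = 1
change(2) = min(1+change(1)=1+1=2, 1+change(0)=1+0=1) = 1
change(3) = min(1+change(2)=1+1=2, 1+change(1)=1+1=2) = 2
change(4) = min(1+change(3)=1+2=3, 1+change(2)=1+1=2) = 2
change(5) = min(1+change(4)=1+2=3, 1+change(3)=1+2=3, 1+change(0)=1+0=1) = 1
change(6) = min(1+change(5)=1+1=2, 1+change(4)=1+2=3, 1+change(1)=1+1=2) = 2
change(7) = min(1+change(6)=1+2=3, 1+change(5)=1+1=2, 1+change(2)=1+1=2, 1+change(0)=1+0=1) = 1
change(8) = min(1+change(7)=1+1=2, 1+change(6)=1+2=3, 1+change(3)=1+2=3, 1+change(1)=1+1=2) = 2
change(9) = min(1+change(8)=1+2=3, 1+change(7)=1+1=2, 1+change(4)=1+2=3, 1+change(2)=1+1=2) = 2
change(10) = min(1+change(9)=1+2=3, 1+change(8)=1+2=3, 1+change(5)=1+1=2, 1+change(3)=1+2=3) = 2
change(11) = min(1+change(10)=1+2=3, 1+change(9)=1+2=3, 1+change(6)=1+2=3, 1+change(4)=1+2=3, 1+change(0)=1+0=1) = 1
change(12) = min(1+change(11)=1+1=2, 1+change(10)=1+2=3, 1+change(7)=1+1=2, 1+change(5)=1+1=2, 1+change(1)=1+1=2) = 2
change(13) = min(1+change(12)=1+2=3, 1+change(11)=1+1=2, 1+change(8)=1+2=3, 1+change(6)=1+2=3, 1+change(2)=1+1=2) = 2
change(14) = min(1+change(13)=1+2=3, 1+change(12)=1+2=3, 1+change(9)=1+2=3, 1+change(7)=1+1=2, 1+change(3)=1+2=3) = 2
change(15) = min(1+change(14)=1+2=3, 1+change(13)=1+2=3, 1+change(10)=1+2=3, 1+change(8)=1+2=3, 1+change(4)=1+2=3) = 3
change(16) = min(1+change(15)=1+3=4, 1+change(14)=1+2=3, 1+change(11)=1+1=2, 1+change(9)=1+2=3, 1+change(5)=1+1=2) = 2
change(17) = min(1+change(16)=1+2=3, 1+change(15)=1+3=4, 1+change(12)=1+2=3, 1+change(10)=1+2=3, 1+change(6)=1+2=3) = 3

3


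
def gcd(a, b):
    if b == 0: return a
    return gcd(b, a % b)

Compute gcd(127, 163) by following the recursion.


gcd(127, 163) = gcd(163, 127)
gcd(163, 127) = gcd(127, 36)
gcd(127, 36) = gcd(36, 19)
gcd(36, 19) = gcd(19, 17)
gcd(19, 17) = gcd(17, 2)
gcd(17, 2) = gcd(2, 1)
gcd(2, 1) = gcd(1, 0)
gcd(1, 0) = 1  (base case)

1


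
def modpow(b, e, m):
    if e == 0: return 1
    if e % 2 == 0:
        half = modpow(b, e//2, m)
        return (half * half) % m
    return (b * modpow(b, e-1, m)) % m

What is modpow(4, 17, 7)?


modpow(4, 17, 7): e is odd, compute modpow(4, 16, 7)
  modpow(4, 16, 7): e is even, compute modpow(4, 8, 7)
    modpow(4, 8, 7): e is even, compute modpow(4, 4, 7)
      modpow(4, 4, 7): e is even, compute modpow(4, 2, 7)
        modpow(4, 2, 7): e is even, compute modpow(4, 1, 7)
          modpow(4, 1, 7): e is odd, compute modpow(4, 0, 7)
          modpow(4, 0, 7) = 1
          (4 * 1) % 7 = 4
        half=4, (4*4) % 7 = 2
      half=2, (2*2) % 7 = 4
    half=4, (4*4) % 7 = 2
  half=2, (2*2) % 7 = 4
(4 * 4) % 7 = 2

2


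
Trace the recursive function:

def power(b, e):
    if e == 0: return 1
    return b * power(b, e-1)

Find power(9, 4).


power(9, 4)
= 9 * power(9, 3)
= 9 * 9 * power(9, 2)
= 9 * 9 * 9 * power(9, 1)
= 9 * 9 * 9 * 9 * power(9, 0)
= 9 * 9 * 9 * 9 * 1
= 6561

6561


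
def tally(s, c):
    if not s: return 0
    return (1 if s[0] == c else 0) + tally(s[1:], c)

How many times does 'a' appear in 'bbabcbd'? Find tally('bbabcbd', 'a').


s[0]='b' != 'a' -> 0
s[0]='b' != 'a' -> 0
s[0]='a' == 'a' -> 1
s[0]='b' != 'a' -> 0
s[0]='c' != 'a' -> 0
s[0]='b' != 'a' -> 0
s[0]='d' != 'a' -> 0
Sum: 0 + 0 + 1 + 0 + 0 + 0 + 0 = 1

1


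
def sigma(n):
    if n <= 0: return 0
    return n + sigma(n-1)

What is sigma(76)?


sigma(76)
= 76 + 75 + 74 + 73 + 72 + 71 + 70 + 69 + 68 + 67 + 66 + 65 + 64 + 63 + 62 + 61 + 60 + 59 + 58 + 57 + 56 + 55 + 54 + 53 + 52 + 51 + 50 + 49 + 48 + 47 + 46 + 45 + 44 + 43 + 42 + 41 + 40 + 39 + 38 + 37 + 36 + 35 + 34 + 33 + 32 + 31 + 30 + 29 + 28 + 27 + 26 + 25 + 24 + 23 + 22 + 21 + 20 + 19 + 18 + 17 + 16 + 15 + 14 + 13 + 12 + 11 + 10 + 9 + 8 + 7 + 6 + 5 + 4 + 3 + 2 + 1 + sigma(0)
= 76 + 75 + 74 + 73 + 72 + 71 + 70 + 69 + 68 + 67 + 66 + 65 + 64 + 63 + 62 + 61 + 60 + 59 + 58 + 57 + 56 + 55 + 54 + 53 + 52 + 51 + 50 + 49 + 48 + 47 + 46 + 45 + 44 + 43 + 42 + 41 + 40 + 39 + 38 + 37 + 36 + 35 + 34 + 33 + 32 + 31 + 30 + 29 + 28 + 27 + 26 + 25 + 24 + 23 + 22 + 21 + 20 + 19 + 18 + 17 + 16 + 15 + 14 + 13 + 12 + 11 + 10 + 9 + 8 + 7 + 6 + 5 + 4 + 3 + 2 + 1 + 0
= 2926

2926


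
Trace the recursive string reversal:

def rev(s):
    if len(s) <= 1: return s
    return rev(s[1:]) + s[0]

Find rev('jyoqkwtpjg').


rev('jyoqkwtpjg') = rev('yoqkwtpjg') + 'j'
rev('yoqkwtpjg') = rev('oqkwtpjg') + 'y'
rev('oqkwtpjg') = rev('qkwtpjg') + 'o'
rev('qkwtpjg') = rev('kwtpjg') + 'q'
rev('kwtpjg') = rev('wtpjg') + 'k'
rev('wtpjg') = rev('tpjg') + 'w'
rev('tpjg') = rev('pjg') + 't'
rev('pjg') = rev('jg') + 'p'
rev('jg') = rev('g') + 'j'
rev('g') = 'g'  (base case)
Concatenating: 'g' + 'j' + 'p' + 't' + 'w' + 'k' + 'q' + 'o' + 'y' + 'j' = 'gjptwkqoyj'

gjptwkqoyj


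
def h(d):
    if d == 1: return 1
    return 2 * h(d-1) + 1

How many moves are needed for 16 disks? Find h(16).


h(16) = 2 * h(15) + 1
h(15) = 2 * h(14) + 1
h(14) = 2 * h(13) + 1
h(13) = 2 * h(12) + 1
h(12) = 2 * h(11) + 1
h(11) = 2 * h(10) + 1
h(10) = 2 * h(9) + 1
h(9) = 2 * h(8) + 1
h(8) = 2 * h(7) + 1
h(7) = 2 * h(6) + 1
h(6) = 2 * h(5) + 1
h(5) = 2 * h(4) + 1
h(4) = 2 * h(3) + 1
h(3) = 2 * h(2) + 1
h(2) = 2 * h(1) + 1
h(1) = 1  (base case)
h(2) = 2 * 1 + 1 = 3
h(3) = 2 * 3 + 1 = 7
h(4) = 2 * 7 + 1 = 15
h(5) = 2 * 15 + 1 = 31
h(6) = 2 * 31 + 1 = 63
h(7) = 2 * 63 + 1 = 127
h(8) = 2 * 127 + 1 = 255
h(9) = 2 * 255 + 1 = 511
h(10) = 2 * 511 + 1 = 1023
h(11) = 2 * 1023 + 1 = 2047
h(12) = 2 * 2047 + 1 = 4095
h(13) = 2 * 4095 + 1 = 8191
h(14) = 2 * 8191 + 1 = 16383
h(15) = 2 * 16383 + 1 = 32767
h(16) = 2 * 32767 + 1 = 65535

65535


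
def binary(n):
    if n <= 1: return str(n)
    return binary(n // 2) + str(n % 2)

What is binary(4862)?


binary(4862) = binary(2431) + '0'
binary(2431) = binary(1215) + '1'
binary(1215) = binary(607) + '1'
binary(607) = binary(303) + '1'
binary(303) = binary(151) + '1'
binary(151) = binary(75) + '1'
binary(75) = binary(37) + '1'
binary(37) = binary(18) + '1'
binary(18) = binary(9) + '0'
binary(9) = binary(4) + '1'
binary(4) = binary(2) + '0'
binary(2) = binary(1) + '0'
binary(1) = '1'  (base case)
Concatenating: '1' + '0' + '0' + '1' + '0' + '1' + '1' + '1' + '1' + '1' + '1' + '1' + '0' = '1001011111110'

1001011111110


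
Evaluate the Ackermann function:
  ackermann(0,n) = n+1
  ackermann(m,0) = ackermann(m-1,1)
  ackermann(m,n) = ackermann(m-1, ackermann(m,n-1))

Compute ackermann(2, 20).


ackermann(2, 20) = ackermann(1, ackermann(2, 19))
  ackermann(2, 19) = ackermann(1, ackermann(2, 18))
    ackermann(2, 18) = ackermann(1, ackermann(2, 17))
      ackermann(2, 17) = ackermann(1, ackermann(2, 16))
        ackermann(2, 16) = ackermann(1, ackermann(2, 15))
          ackermann(2, 15) = ackermann(1, ackermann(2, 14))
          ackermann(2, 14) = ackermann(1, ackermann(2, 13))
          ackermann(2, 13) = ackermann(1, ackermann(2, 12))
          ackermann(2, 12) = ackermann(1, ackermann(2, 11))
          ackermann(2, 11) = ackermann(1, ackermann(2, 10))
          ackermann(2, 10) = ackermann(1, ackermann(2, 9))
          ackermann(2, 9) = ackermann(1, ackermann(2, 8))
          ackermann(2, 8) = ackermann(1, ackermann(2, 7))
          ackermann(2, 7) = ackermann(1, ackermann(2, 6))
          ackermann(2, 6) = ackermann(1, ackermann(2, 5))
          ackermann(2, 5) = ackermann(1, ackermann(2, 4))
          ackermann(2, 4) = ackermann(1, ackermann(2, 3))
          ackermann(2, 3) = ackermann(1, ackermann(2, 2))
          ackermann(2, 2) = ackermann(1, ackermann(2, 1))
          ackermann(2, 1) = ackermann(1, ackermann(2, 0))
          ackermann(2, 0) = ackermann(1, 1)
          ackermann(1, 1) = ackermann(0, ackermann(1, 0))
          ackermann(1, 0) = ackermann(0, 1)
          ackermann(0, 1) = 2
            = ackermann(0, 2)
... (trace truncated)
Result: ackermann(2, 20) = 43

43


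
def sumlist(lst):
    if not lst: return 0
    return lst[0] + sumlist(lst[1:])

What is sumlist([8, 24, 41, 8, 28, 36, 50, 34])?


sumlist([8, 24, 41, 8, 28, 36, 50, 34]) = 8 + sumlist([24, 41, 8, 28, 36, 50, 34])
sumlist([24, 41, 8, 28, 36, 50, 34]) = 24 + sumlist([41, 8, 28, 36, 50, 34])
sumlist([41, 8, 28, 36, 50, 34]) = 41 + sumlist([8, 28, 36, 50, 34])
sumlist([8, 28, 36, 50, 34]) = 8 + sumlist([28, 36, 50, 34])
sumlist([28, 36, 50, 34]) = 28 + sumlist([36, 50, 34])
sumlist([36, 50, 34]) = 36 + sumlist([50, 34])
sumlist([50, 34]) = 50 + sumlist([34])
sumlist([34]) = 34 + sumlist([])
sumlist([]) = 0  (base case)
Total: 8 + 24 + 41 + 8 + 28 + 36 + 50 + 34 + 0 = 229

229


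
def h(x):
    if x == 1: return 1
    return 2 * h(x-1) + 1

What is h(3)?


h(3) = 2 * h(2) + 1
h(2) = 2 * h(1) + 1
h(1) = 1  (base case)
h(2) = 2 * 1 + 1 = 3
h(3) = 2 * 3 + 1 = 7

7


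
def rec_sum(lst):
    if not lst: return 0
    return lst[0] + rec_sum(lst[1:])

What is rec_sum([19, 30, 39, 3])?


rec_sum([19, 30, 39, 3]) = 19 + rec_sum([30, 39, 3])
rec_sum([30, 39, 3]) = 30 + rec_sum([39, 3])
rec_sum([39, 3]) = 39 + rec_sum([3])
rec_sum([3]) = 3 + rec_sum([])
rec_sum([]) = 0  (base case)
Total: 19 + 30 + 39 + 3 + 0 = 91

91


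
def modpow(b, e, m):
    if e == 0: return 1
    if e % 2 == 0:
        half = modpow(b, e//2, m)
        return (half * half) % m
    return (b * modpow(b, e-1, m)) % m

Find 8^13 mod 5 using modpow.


modpow(8, 13, 5): e is odd, compute modpow(8, 12, 5)
  modpow(8, 12, 5): e is even, compute modpow(8, 6, 5)
    modpow(8, 6, 5): e is even, compute modpow(8, 3, 5)
      modpow(8, 3, 5): e is odd, compute modpow(8, 2, 5)
        modpow(8, 2, 5): e is even, compute modpow(8, 1, 5)
          modpow(8, 1, 5): e is odd, compute modpow(8, 0, 5)
          modpow(8, 0, 5) = 1
          (8 * 1) % 5 = 3
        half=3, (3*3) % 5 = 4
      (8 * 4) % 5 = 2
    half=2, (2*2) % 5 = 4
  half=4, (4*4) % 5 = 1
(8 * 1) % 5 = 3

3


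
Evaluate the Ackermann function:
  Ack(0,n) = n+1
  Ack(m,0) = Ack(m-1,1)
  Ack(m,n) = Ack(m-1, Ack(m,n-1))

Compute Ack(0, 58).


Ack(0, 58) = 59
Result: Ack(0, 58) = 59

59


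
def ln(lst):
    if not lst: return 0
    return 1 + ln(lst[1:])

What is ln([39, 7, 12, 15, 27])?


ln([39, 7, 12, 15, 27]) = 1 + ln([7, 12, 15, 27])
ln([7, 12, 15, 27]) = 1 + ln([12, 15, 27])
ln([12, 15, 27]) = 1 + ln([15, 27])
ln([15, 27]) = 1 + ln([27])
ln([27]) = 1 + ln([])
ln([]) = 0  (base case)
Unwinding: 1 + 1 + 1 + 1 + 1 + 0 = 5

5


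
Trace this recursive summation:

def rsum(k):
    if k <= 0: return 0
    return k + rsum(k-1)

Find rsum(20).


rsum(20)
= 20 + 19 + 18 + 17 + 16 + 15 + 14 + 13 + 12 + 11 + 10 + 9 + 8 + 7 + 6 + 5 + 4 + 3 + 2 + 1 + rsum(0)
= 20 + 19 + 18 + 17 + 16 + 15 + 14 + 13 + 12 + 11 + 10 + 9 + 8 + 7 + 6 + 5 + 4 + 3 + 2 + 1 + 0
= 210

210


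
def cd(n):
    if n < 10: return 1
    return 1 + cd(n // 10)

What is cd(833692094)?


cd(833692094) = 1 + cd(83369209)
cd(83369209) = 1 + cd(8336920)
cd(8336920) = 1 + cd(833692)
cd(833692) = 1 + cd(83369)
cd(83369) = 1 + cd(8336)
cd(8336) = 1 + cd(833)
cd(833) = 1 + cd(83)
cd(83) = 1 + cd(8)
cd(8) = 1  (base case: 8 < 10)
Unwinding: 1 + 1 + 1 + 1 + 1 + 1 + 1 + 1 + 1 = 9

9


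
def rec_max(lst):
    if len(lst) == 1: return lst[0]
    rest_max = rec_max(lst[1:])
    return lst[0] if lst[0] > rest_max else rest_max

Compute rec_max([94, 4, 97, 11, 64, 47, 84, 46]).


rec_max([94, 4, 97, 11, 64, 47, 84, 46]): compare 94 with rec_max([4, 97, 11, 64, 47, 84, 46])
rec_max([4, 97, 11, 64, 47, 84, 46]): compare 4 with rec_max([97, 11, 64, 47, 84, 46])
rec_max([97, 11, 64, 47, 84, 46]): compare 97 with rec_max([11, 64, 47, 84, 46])
rec_max([11, 64, 47, 84, 46]): compare 11 with rec_max([64, 47, 84, 46])
rec_max([64, 47, 84, 46]): compare 64 with rec_max([47, 84, 46])
rec_max([47, 84, 46]): compare 47 with rec_max([84, 46])
rec_max([84, 46]): compare 84 with rec_max([46])
rec_max([46]) = 46  (base case)
Compare 84 with 46 -> 84
Compare 47 with 84 -> 84
Compare 64 with 84 -> 84
Compare 11 with 84 -> 84
Compare 97 with 84 -> 97
Compare 4 with 97 -> 97
Compare 94 with 97 -> 97

97


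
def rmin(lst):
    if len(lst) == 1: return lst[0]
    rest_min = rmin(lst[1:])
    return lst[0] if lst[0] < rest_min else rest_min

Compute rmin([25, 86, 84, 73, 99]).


rmin([25, 86, 84, 73, 99]): compare 25 with rmin([86, 84, 73, 99])
rmin([86, 84, 73, 99]): compare 86 with rmin([84, 73, 99])
rmin([84, 73, 99]): compare 84 with rmin([73, 99])
rmin([73, 99]): compare 73 with rmin([99])
rmin([99]) = 99  (base case)
Compare 73 with 99 -> 73
Compare 84 with 73 -> 73
Compare 86 with 73 -> 73
Compare 25 with 73 -> 25

25


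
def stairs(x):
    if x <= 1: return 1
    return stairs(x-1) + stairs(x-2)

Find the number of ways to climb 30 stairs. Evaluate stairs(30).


Building up from base cases:
stairs(0) = 1
stairs(1) = 1
stairs(2) = stairs(1) + stairs(0) = 1 + 1 = 2
stairs(3) = stairs(2) + stairs(1) = 2 + 1 = 3
stairs(4) = stairs(3) + stairs(2) = 3 + 2 = 5
stairs(5) = stairs(4) + stairs(3) = 5 + 3 = 8
stairs(6) = stairs(5) + stairs(4) = 8 + 5 = 13
stairs(7) = stairs(6) + stairs(5) = 13 + 8 = 21
stairs(8) = stairs(7) + stairs(6) = 21 + 13 = 34
stairs(9) = stairs(8) + stairs(7) = 34 + 21 = 55
stairs(10) = stairs(9) + stairs(8) = 55 + 34 = 89
stairs(11) = stairs(10) + stairs(9) = 89 + 55 = 144
stairs(12) = stairs(11) + stairs(10) = 144 + 89 = 233
stairs(13) = stairs(12) + stairs(11) = 233 + 144 = 377
stairs(14) = stairs(13) + stairs(12) = 377 + 233 = 610
stairs(15) = stairs(14) + stairs(13) = 610 + 377 = 987
stairs(16) = stairs(15) + stairs(14) = 987 + 610 = 1597
stairs(17) = stairs(16) + stairs(15) = 1597 + 987 = 2584
stairs(18) = stairs(17) + stairs(16) = 2584 + 1597 = 4181
stairs(19) = stairs(18) + stairs(17) = 4181 + 2584 = 6765
stairs(20) = stairs(19) + stairs(18) = 6765 + 4181 = 10946
stairs(21) = stairs(20) + stairs(19) = 10946 + 6765 = 17711
stairs(22) = stairs(21) + stairs(20) = 17711 + 10946 = 28657
stairs(23) = stairs(22) + stairs(21) = 28657 + 17711 = 46368
stairs(24) = stairs(23) + stairs(22) = 46368 + 28657 = 75025
stairs(25) = stairs(24) + stairs(23) = 75025 + 46368 = 121393
stairs(26) = stairs(25) + stairs(24) = 121393 + 75025 = 196418
stairs(27) = stairs(26) + stairs(25) = 196418 + 121393 = 317811
stairs(28) = stairs(27) + stairs(26) = 317811 + 196418 = 514229
stairs(29) = stairs(28) + stairs(27) = 514229 + 317811 = 832040
stairs(30) = stairs(29) + stairs(28) = 832040 + 514229 = 1346269

1346269


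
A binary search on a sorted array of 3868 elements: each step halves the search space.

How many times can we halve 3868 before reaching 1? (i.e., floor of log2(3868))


3868 / 2 = 1934
1934 / 2 = 967
967 / 2 = 483
483 / 2 = 241
241 / 2 = 120
120 / 2 = 60
60 / 2 = 30
30 / 2 = 15
15 / 2 = 7
7 / 2 = 3
3 / 2 = 1
Reached 1 after 11 halvings

11


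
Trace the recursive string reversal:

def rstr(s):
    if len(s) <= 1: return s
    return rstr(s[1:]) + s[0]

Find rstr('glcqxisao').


rstr('glcqxisao') = rstr('lcqxisao') + 'g'
rstr('lcqxisao') = rstr('cqxisao') + 'l'
rstr('cqxisao') = rstr('qxisao') + 'c'
rstr('qxisao') = rstr('xisao') + 'q'
rstr('xisao') = rstr('isao') + 'x'
rstr('isao') = rstr('sao') + 'i'
rstr('sao') = rstr('ao') + 's'
rstr('ao') = rstr('o') + 'a'
rstr('o') = 'o'  (base case)
Concatenating: 'o' + 'a' + 's' + 'i' + 'x' + 'q' + 'c' + 'l' + 'g' = 'oasixqclg'

oasixqclg


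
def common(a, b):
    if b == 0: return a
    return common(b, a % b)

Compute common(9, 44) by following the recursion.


common(9, 44) = common(44, 9)
common(44, 9) = common(9, 8)
common(9, 8) = common(8, 1)
common(8, 1) = common(1, 0)
common(1, 0) = 1  (base case)

1


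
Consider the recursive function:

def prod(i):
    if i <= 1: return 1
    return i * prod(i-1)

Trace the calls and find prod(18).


prod(18)
= 18 * prod(17)
= 18 * 17 * prod(16)
= 18 * 17 * 16 * prod(15)
= 18 * 17 * 16 * 15 * prod(14)
= 18 * 17 * 16 * 15 * 14 * prod(13)
= 18 * 17 * 16 * 15 * 14 * 13 * prod(12)
= 18 * 17 * 16 * 15 * 14 * 13 * 12 * prod(11)
= 18 * 17 * 16 * 15 * 14 * 13 * 12 * 11 * prod(10)
= 18 * 17 * 16 * 15 * 14 * 13 * 12 * 11 * 10 * prod(9)
= 18 * 17 * 16 * 15 * 14 * 13 * 12 * 11 * 10 * 9 * prod(8)
= 18 * 17 * 16 * 15 * 14 * 13 * 12 * 11 * 10 * 9 * 8 * prod(7)
= 18 * 17 * 16 * 15 * 14 * 13 * 12 * 11 * 10 * 9 * 8 * 7 * prod(6)
= 18 * 17 * 16 * 15 * 14 * 13 * 12 * 11 * 10 * 9 * 8 * 7 * 6 * prod(5)
= 18 * 17 * 16 * 15 * 14 * 13 * 12 * 11 * 10 * 9 * 8 * 7 * 6 * 5 * prod(4)
= 18 * 17 * 16 * 15 * 14 * 13 * 12 * 11 * 10 * 9 * 8 * 7 * 6 * 5 * 4 * prod(3)
= 18 * 17 * 16 * 15 * 14 * 13 * 12 * 11 * 10 * 9 * 8 * 7 * 6 * 5 * 4 * 3 * prod(2)
= 18 * 17 * 16 * 15 * 14 * 13 * 12 * 11 * 10 * 9 * 8 * 7 * 6 * 5 * 4 * 3 * 2 * prod(1)
= 18 * 17 * 16 * 15 * 14 * 13 * 12 * 11 * 10 * 9 * 8 * 7 * 6 * 5 * 4 * 3 * 2 * 1
= 6402373705728000

6402373705728000


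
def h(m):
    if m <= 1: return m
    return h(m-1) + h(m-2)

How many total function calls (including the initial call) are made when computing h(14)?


Let C(n) = total calls for h(n)
C(0) = 1, C(1) = 1
C(2) = 1 + C(1) + C(0) = 1 + 1 + 1 = 3
C(3) = 1 + C(2) + C(1) = 1 + 3 + 1 = 5
C(4) = 1 + C(3) + C(2) = 1 + 5 + 3 = 9
C(5) = 1 + C(4) + C(3) = 1 + 9 + 5 = 15
C(6) = 1 + C(5) + C(4) = 1 + 15 + 9 = 25
C(7) = 1 + C(6) + C(5) = 1 + 25 + 15 = 41
C(8) = 1 + C(7) + C(6) = 1 + 41 + 25 = 67
C(9) = 1 + C(8) + C(7) = 1 + 67 + 41 = 109
C(10) = 1 + C(9) + C(8) = 1 + 109 + 67 = 177
C(11) = 1 + C(10) + C(9) = 1 + 177 + 109 = 287
C(12) = 1 + C(11) + C(10) = 1 + 287 + 177 = 465
C(13) = 1 + C(12) + C(11) = 1 + 465 + 287 = 753
C(14) = 1 + C(13) + C(12) = 1 + 753 + 465 = 1219

1219


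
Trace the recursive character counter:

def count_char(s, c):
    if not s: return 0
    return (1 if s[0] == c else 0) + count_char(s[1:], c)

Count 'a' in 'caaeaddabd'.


s[0]='c' != 'a' -> 0
s[0]='a' == 'a' -> 1
s[0]='a' == 'a' -> 1
s[0]='e' != 'a' -> 0
s[0]='a' == 'a' -> 1
s[0]='d' != 'a' -> 0
s[0]='d' != 'a' -> 0
s[0]='a' == 'a' -> 1
s[0]='b' != 'a' -> 0
s[0]='d' != 'a' -> 0
Sum: 0 + 1 + 1 + 0 + 1 + 0 + 0 + 1 + 0 + 0 = 4

4


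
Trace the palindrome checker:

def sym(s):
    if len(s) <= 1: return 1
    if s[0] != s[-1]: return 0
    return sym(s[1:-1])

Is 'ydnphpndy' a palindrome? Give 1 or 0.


sym('ydnphpndy'): s[0]='y' == s[-1]='y' -> check sym('dnphpnd')
sym('dnphpnd'): s[0]='d' == s[-1]='d' -> check sym('nphpn')
sym('nphpn'): s[0]='n' == s[-1]='n' -> check sym('php')
sym('php'): s[0]='p' == s[-1]='p' -> check sym('h')
sym('h'): len <= 1 -> return 1  (base case)
Result: 1 (palindrome)

1


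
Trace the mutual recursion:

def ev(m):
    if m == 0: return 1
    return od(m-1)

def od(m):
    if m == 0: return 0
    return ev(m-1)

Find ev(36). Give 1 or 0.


ev(36) = od(35)
od(35) = ev(34)
ev(34) = od(33)
od(33) = ev(32)
ev(32) = od(31)
od(31) = ev(30)
ev(30) = od(29)
od(29) = ev(28)
ev(28) = od(27)
od(27) = ev(26)
ev(26) = od(25)
od(25) = ev(24)
ev(24) = od(23)
od(23) = ev(22)
ev(22) = od(21)
od(21) = ev(20)
ev(20) = od(19)
od(19) = ev(18)
ev(18) = od(17)
od(17) = ev(16)
ev(16) = od(15)
od(15) = ev(14)
ev(14) = od(13)
od(13) = ev(12)
ev(12) = od(11)
od(11) = ev(10)
ev(10) = od(9)
od(9) = ev(8)
ev(8) = od(7)
od(7) = ev(6)
ev(6) = od(5)
od(5) = ev(4)
ev(4) = od(3)
od(3) = ev(2)
ev(2) = od(1)
od(1) = ev(0)
ev(0) = 1  (base case)
Result: 1

1


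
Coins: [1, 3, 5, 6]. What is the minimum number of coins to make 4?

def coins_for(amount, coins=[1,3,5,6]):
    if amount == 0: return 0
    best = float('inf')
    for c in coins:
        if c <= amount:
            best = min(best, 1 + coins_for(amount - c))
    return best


Building up with DP:
coins_for(0) = 0
coins_for(1) = min(1+coins_for(0)=1+0=1) = 1
coins_for(2) = min(1+coins_for(1)=1+1=2) = 2
coins_for(3) = min(1+coins_for(2)=1+2=3, 1+coins_for(0)=1+0=1) = 1
coins_for(4) = min(1+coins_for(3)=1+1=2, 1+coins_for(1)=1+1=2) = 2

2


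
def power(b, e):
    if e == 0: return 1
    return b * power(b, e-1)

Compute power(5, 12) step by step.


power(5, 12)
= 5 * power(5, 11)
= 5 * 5 * power(5, 10)
= 5 * 5 * 5 * power(5, 9)
= 5 * 5 * 5 * 5 * power(5, 8)
= 5 * 5 * 5 * 5 * 5 * power(5, 7)
= 5 * 5 * 5 * 5 * 5 * 5 * power(5, 6)
= 5 * 5 * 5 * 5 * 5 * 5 * 5 * power(5, 5)
= 5 * 5 * 5 * 5 * 5 * 5 * 5 * 5 * power(5, 4)
= 5 * 5 * 5 * 5 * 5 * 5 * 5 * 5 * 5 * power(5, 3)
= 5 * 5 * 5 * 5 * 5 * 5 * 5 * 5 * 5 * 5 * power(5, 2)
= 5 * 5 * 5 * 5 * 5 * 5 * 5 * 5 * 5 * 5 * 5 * power(5, 1)
= 5 * 5 * 5 * 5 * 5 * 5 * 5 * 5 * 5 * 5 * 5 * 5 * power(5, 0)
= 5 * 5 * 5 * 5 * 5 * 5 * 5 * 5 * 5 * 5 * 5 * 5 * 1
= 244140625

244140625


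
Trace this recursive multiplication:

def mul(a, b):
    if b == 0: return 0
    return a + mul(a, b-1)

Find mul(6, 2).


mul(6, 2) = 6 + mul(6, 1)
mul(6, 1) = 6 + mul(6, 0)
mul(6, 0) = 0  (base case)
Total: 6 + 6 + 0 = 12

12


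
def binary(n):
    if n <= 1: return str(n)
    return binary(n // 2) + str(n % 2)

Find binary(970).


binary(970) = binary(485) + '0'
binary(485) = binary(242) + '1'
binary(242) = binary(121) + '0'
binary(121) = binary(60) + '1'
binary(60) = binary(30) + '0'
binary(30) = binary(15) + '0'
binary(15) = binary(7) + '1'
binary(7) = binary(3) + '1'
binary(3) = binary(1) + '1'
binary(1) = '1'  (base case)
Concatenating: '1' + '1' + '1' + '1' + '0' + '0' + '1' + '0' + '1' + '0' = '1111001010'

1111001010


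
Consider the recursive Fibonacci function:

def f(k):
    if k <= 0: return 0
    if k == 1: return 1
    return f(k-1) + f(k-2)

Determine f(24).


Computing f(24) bottom-up:
f(0) = 0
f(1) = 1
f(2) = f(1) + f(0) = 1 + 0 = 1
f(3) = f(2) + f(1) = 1 + 1 = 2
f(4) = f(3) + f(2) = 2 + 1 = 3
f(5) = f(4) + f(3) = 3 + 2 = 5
f(6) = f(5) + f(4) = 5 + 3 = 8
f(7) = f(6) + f(5) = 8 + 5 = 13
f(8) = f(7) + f(6) = 13 + 8 = 21
f(9) = f(8) + f(7) = 21 + 13 = 34
f(10) = f(9) + f(8) = 34 + 21 = 55
f(11) = f(10) + f(9) = 55 + 34 = 89
f(12) = f(11) + f(10) = 89 + 55 = 144
f(13) = f(12) + f(11) = 144 + 89 = 233
f(14) = f(13) + f(12) = 233 + 144 = 377
f(15) = f(14) + f(13) = 377 + 233 = 610
f(16) = f(15) + f(14) = 610 + 377 = 987
f(17) = f(16) + f(15) = 987 + 610 = 1597
f(18) = f(17) + f(16) = 1597 + 987 = 2584
f(19) = f(18) + f(17) = 2584 + 1597 = 4181
f(20) = f(19) + f(18) = 4181 + 2584 = 6765
f(21) = f(20) + f(19) = 6765 + 4181 = 10946
f(22) = f(21) + f(20) = 10946 + 6765 = 17711
f(23) = f(22) + f(21) = 17711 + 10946 = 28657
f(24) = f(23) + f(22) = 28657 + 17711 = 46368

46368


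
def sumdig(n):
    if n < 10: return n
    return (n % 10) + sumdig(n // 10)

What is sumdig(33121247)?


sumdig(33121247) = 7 + sumdig(3312124)
sumdig(3312124) = 4 + sumdig(331212)
sumdig(331212) = 2 + sumdig(33121)
sumdig(33121) = 1 + sumdig(3312)
sumdig(3312) = 2 + sumdig(331)
sumdig(331) = 1 + sumdig(33)
sumdig(33) = 3 + sumdig(3)
sumdig(3) = 3  (base case)
Total: 7 + 4 + 2 + 1 + 2 + 1 + 3 + 3 = 23

23


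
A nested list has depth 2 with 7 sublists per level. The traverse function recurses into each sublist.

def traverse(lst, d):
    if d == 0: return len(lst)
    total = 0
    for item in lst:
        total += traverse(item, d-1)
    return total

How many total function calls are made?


At depth 0 (root): 1 call
At depth 1: each of 1 parents calls traverse on 7 children = 7 calls
At depth 2: each of 7 parents calls traverse on 7 children = 49 calls
Total: 1 + 7 + 49 = 57

57


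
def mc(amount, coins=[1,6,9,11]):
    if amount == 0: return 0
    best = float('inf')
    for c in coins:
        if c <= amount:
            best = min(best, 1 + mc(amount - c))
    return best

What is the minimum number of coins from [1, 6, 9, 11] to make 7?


Building up with DP:
mc(0) = 0
mc(1) = min(1+mc(0)=1+0=1) = 1
mc(2) = min(1+mc(1)=1+1=2) = 2
mc(3) = min(1+mc(2)=1+2=3) = 3
mc(4) = min(1+mc(3)=1+3=4) = 4
mc(5) = min(1+mc(4)=1+4=5) = 5
mc(6) = min(1+mc(5)=1+5=6, 1+mc(0)=1+0=1) = 1
mc(7) = min(1+mc(6)=1+1=2, 1+mc(1)=1+1=2) = 2

2


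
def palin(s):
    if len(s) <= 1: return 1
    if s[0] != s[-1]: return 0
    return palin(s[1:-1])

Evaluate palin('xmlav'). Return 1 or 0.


palin('xmlav'): s[0]='x' != s[-1]='v' -> return 0
Result: 0 (not a palindrome)

0


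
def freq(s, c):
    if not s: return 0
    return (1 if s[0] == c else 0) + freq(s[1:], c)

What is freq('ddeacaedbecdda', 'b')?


s[0]='d' != 'b' -> 0
s[0]='d' != 'b' -> 0
s[0]='e' != 'b' -> 0
s[0]='a' != 'b' -> 0
s[0]='c' != 'b' -> 0
s[0]='a' != 'b' -> 0
s[0]='e' != 'b' -> 0
s[0]='d' != 'b' -> 0
s[0]='b' == 'b' -> 1
s[0]='e' != 'b' -> 0
s[0]='c' != 'b' -> 0
s[0]='d' != 'b' -> 0
s[0]='d' != 'b' -> 0
s[0]='a' != 'b' -> 0
Sum: 0 + 0 + 0 + 0 + 0 + 0 + 0 + 0 + 1 + 0 + 0 + 0 + 0 + 0 = 1

1


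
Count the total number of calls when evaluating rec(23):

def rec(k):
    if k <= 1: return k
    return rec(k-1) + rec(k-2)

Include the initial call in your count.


Let C(n) = total calls for rec(n)
C(0) = 1, C(1) = 1
C(2) = 1 + C(1) + C(0) = 1 + 1 + 1 = 3
C(3) = 1 + C(2) + C(1) = 1 + 3 + 1 = 5
C(4) = 1 + C(3) + C(2) = 1 + 5 + 3 = 9
C(5) = 1 + C(4) + C(3) = 1 + 9 + 5 = 15
C(6) = 1 + C(5) + C(4) = 1 + 15 + 9 = 25
C(7) = 1 + C(6) + C(5) = 1 + 25 + 15 = 41
C(8) = 1 + C(7) + C(6) = 1 + 41 + 25 = 67
C(9) = 1 + C(8) + C(7) = 1 + 67 + 41 = 109
C(10) = 1 + C(9) + C(8) = 1 + 109 + 67 = 177
C(11) = 1 + C(10) + C(9) = 1 + 177 + 109 = 287
C(12) = 1 + C(11) + C(10) = 1 + 287 + 177 = 465
C(13) = 1 + C(12) + C(11) = 1 + 465 + 287 = 753
C(14) = 1 + C(13) + C(12) = 1 + 753 + 465 = 1219
C(15) = 1 + C(14) + C(13) = 1 + 1219 + 753 = 1973
C(16) = 1 + C(15) + C(14) = 1 + 1973 + 1219 = 3193
C(17) = 1 + C(16) + C(15) = 1 + 3193 + 1973 = 5167
C(18) = 1 + C(17) + C(16) = 1 + 5167 + 3193 = 8361
C(19) = 1 + C(18) + C(17) = 1 + 8361 + 5167 = 13529
C(20) = 1 + C(19) + C(18) = 1 + 13529 + 8361 = 21891
C(21) = 1 + C(20) + C(19) = 1 + 21891 + 13529 = 35421
C(22) = 1 + C(21) + C(20) = 1 + 35421 + 21891 = 57313
C(23) = 1 + C(22) + C(21) = 1 + 57313 + 35421 = 92735

92735


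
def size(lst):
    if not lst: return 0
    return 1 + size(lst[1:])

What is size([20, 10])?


size([20, 10]) = 1 + size([10])
size([10]) = 1 + size([])
size([]) = 0  (base case)
Unwinding: 1 + 1 + 0 = 2

2


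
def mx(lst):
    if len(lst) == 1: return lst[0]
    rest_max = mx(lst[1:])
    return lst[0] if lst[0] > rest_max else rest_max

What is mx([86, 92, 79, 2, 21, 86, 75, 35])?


mx([86, 92, 79, 2, 21, 86, 75, 35]): compare 86 with mx([92, 79, 2, 21, 86, 75, 35])
mx([92, 79, 2, 21, 86, 75, 35]): compare 92 with mx([79, 2, 21, 86, 75, 35])
mx([79, 2, 21, 86, 75, 35]): compare 79 with mx([2, 21, 86, 75, 35])
mx([2, 21, 86, 75, 35]): compare 2 with mx([21, 86, 75, 35])
mx([21, 86, 75, 35]): compare 21 with mx([86, 75, 35])
mx([86, 75, 35]): compare 86 with mx([75, 35])
mx([75, 35]): compare 75 with mx([35])
mx([35]) = 35  (base case)
Compare 75 with 35 -> 75
Compare 86 with 75 -> 86
Compare 21 with 86 -> 86
Compare 2 with 86 -> 86
Compare 79 with 86 -> 86
Compare 92 with 86 -> 92
Compare 86 with 92 -> 92

92


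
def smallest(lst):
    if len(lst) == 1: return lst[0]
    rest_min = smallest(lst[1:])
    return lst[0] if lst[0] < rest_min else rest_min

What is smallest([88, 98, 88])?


smallest([88, 98, 88]): compare 88 with smallest([98, 88])
smallest([98, 88]): compare 98 with smallest([88])
smallest([88]) = 88  (base case)
Compare 98 with 88 -> 88
Compare 88 with 88 -> 88

88


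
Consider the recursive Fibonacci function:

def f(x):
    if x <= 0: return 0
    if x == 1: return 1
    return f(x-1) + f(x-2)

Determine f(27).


Computing f(27) bottom-up:
f(0) = 0
f(1) = 1
f(2) = f(1) + f(0) = 1 + 0 = 1
f(3) = f(2) + f(1) = 1 + 1 = 2
f(4) = f(3) + f(2) = 2 + 1 = 3
f(5) = f(4) + f(3) = 3 + 2 = 5
f(6) = f(5) + f(4) = 5 + 3 = 8
f(7) = f(6) + f(5) = 8 + 5 = 13
f(8) = f(7) + f(6) = 13 + 8 = 21
f(9) = f(8) + f(7) = 21 + 13 = 34
f(10) = f(9) + f(8) = 34 + 21 = 55
f(11) = f(10) + f(9) = 55 + 34 = 89
f(12) = f(11) + f(10) = 89 + 55 = 144
f(13) = f(12) + f(11) = 144 + 89 = 233
f(14) = f(13) + f(12) = 233 + 144 = 377
f(15) = f(14) + f(13) = 377 + 233 = 610
f(16) = f(15) + f(14) = 610 + 377 = 987
f(17) = f(16) + f(15) = 987 + 610 = 1597
f(18) = f(17) + f(16) = 1597 + 987 = 2584
f(19) = f(18) + f(17) = 2584 + 1597 = 4181
f(20) = f(19) + f(18) = 4181 + 2584 = 6765
f(21) = f(20) + f(19) = 6765 + 4181 = 10946
f(22) = f(21) + f(20) = 10946 + 6765 = 17711
f(23) = f(22) + f(21) = 17711 + 10946 = 28657
f(24) = f(23) + f(22) = 28657 + 17711 = 46368
f(25) = f(24) + f(23) = 46368 + 28657 = 75025
f(26) = f(25) + f(24) = 75025 + 46368 = 121393
f(27) = f(26) + f(25) = 121393 + 75025 = 196418

196418


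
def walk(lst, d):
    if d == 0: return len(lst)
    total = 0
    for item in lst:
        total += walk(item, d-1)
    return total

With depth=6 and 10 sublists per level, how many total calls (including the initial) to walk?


At depth 0 (root): 1 call
At depth 1: each of 1 parents calls walk on 10 children = 10 calls
At depth 2: each of 10 parents calls walk on 10 children = 100 calls
At depth 3: each of 100 parents calls walk on 10 children = 1000 calls
At depth 4: each of 1000 parents calls walk on 10 children = 10000 calls
At depth 5: each of 10000 parents calls walk on 10 children = 100000 calls
At depth 6: each of 100000 parents calls walk on 10 children = 1000000 calls
Total: 1 + 10 + 100 + 1000 + 10000 + 100000 + 1000000 = 1111111

1111111


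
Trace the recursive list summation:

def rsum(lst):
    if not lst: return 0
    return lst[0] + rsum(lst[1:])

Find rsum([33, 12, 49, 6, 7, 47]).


rsum([33, 12, 49, 6, 7, 47]) = 33 + rsum([12, 49, 6, 7, 47])
rsum([12, 49, 6, 7, 47]) = 12 + rsum([49, 6, 7, 47])
rsum([49, 6, 7, 47]) = 49 + rsum([6, 7, 47])
rsum([6, 7, 47]) = 6 + rsum([7, 47])
rsum([7, 47]) = 7 + rsum([47])
rsum([47]) = 47 + rsum([])
rsum([]) = 0  (base case)
Total: 33 + 12 + 49 + 6 + 7 + 47 + 0 = 154

154


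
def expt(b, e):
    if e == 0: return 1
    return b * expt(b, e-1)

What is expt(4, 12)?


expt(4, 12)
= 4 * expt(4, 11)
= 4 * 4 * expt(4, 10)
= 4 * 4 * 4 * expt(4, 9)
= 4 * 4 * 4 * 4 * expt(4, 8)
= 4 * 4 * 4 * 4 * 4 * expt(4, 7)
= 4 * 4 * 4 * 4 * 4 * 4 * expt(4, 6)
= 4 * 4 * 4 * 4 * 4 * 4 * 4 * expt(4, 5)
= 4 * 4 * 4 * 4 * 4 * 4 * 4 * 4 * expt(4, 4)
= 4 * 4 * 4 * 4 * 4 * 4 * 4 * 4 * 4 * expt(4, 3)
= 4 * 4 * 4 * 4 * 4 * 4 * 4 * 4 * 4 * 4 * expt(4, 2)
= 4 * 4 * 4 * 4 * 4 * 4 * 4 * 4 * 4 * 4 * 4 * expt(4, 1)
= 4 * 4 * 4 * 4 * 4 * 4 * 4 * 4 * 4 * 4 * 4 * 4 * expt(4, 0)
= 4 * 4 * 4 * 4 * 4 * 4 * 4 * 4 * 4 * 4 * 4 * 4 * 1
= 16777216

16777216


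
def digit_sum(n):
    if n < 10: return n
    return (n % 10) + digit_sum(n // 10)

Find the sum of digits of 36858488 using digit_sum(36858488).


digit_sum(36858488) = 8 + digit_sum(3685848)
digit_sum(3685848) = 8 + digit_sum(368584)
digit_sum(368584) = 4 + digit_sum(36858)
digit_sum(36858) = 8 + digit_sum(3685)
digit_sum(3685) = 5 + digit_sum(368)
digit_sum(368) = 8 + digit_sum(36)
digit_sum(36) = 6 + digit_sum(3)
digit_sum(3) = 3  (base case)
Total: 8 + 8 + 4 + 8 + 5 + 8 + 6 + 3 = 50

50


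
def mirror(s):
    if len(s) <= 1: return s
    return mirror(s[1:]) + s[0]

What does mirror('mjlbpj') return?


mirror('mjlbpj') = mirror('jlbpj') + 'm'
mirror('jlbpj') = mirror('lbpj') + 'j'
mirror('lbpj') = mirror('bpj') + 'l'
mirror('bpj') = mirror('pj') + 'b'
mirror('pj') = mirror('j') + 'p'
mirror('j') = 'j'  (base case)
Concatenating: 'j' + 'p' + 'b' + 'l' + 'j' + 'm' = 'jpbljm'

jpbljm


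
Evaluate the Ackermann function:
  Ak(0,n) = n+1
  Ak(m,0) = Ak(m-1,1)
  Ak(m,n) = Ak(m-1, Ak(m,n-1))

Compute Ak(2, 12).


Ak(2, 12) = Ak(1, Ak(2, 11))
  Ak(2, 11) = Ak(1, Ak(2, 10))
    Ak(2, 10) = Ak(1, Ak(2, 9))
      Ak(2, 9) = Ak(1, Ak(2, 8))
        Ak(2, 8) = Ak(1, Ak(2, 7))
          Ak(2, 7) = Ak(1, Ak(2, 6))
          Ak(2, 6) = Ak(1, Ak(2, 5))
          Ak(2, 5) = Ak(1, Ak(2, 4))
          Ak(2, 4) = Ak(1, Ak(2, 3))
          Ak(2, 3) = Ak(1, Ak(2, 2))
          Ak(2, 2) = Ak(1, Ak(2, 1))
          Ak(2, 1) = Ak(1, Ak(2, 0))
          Ak(2, 0) = Ak(1, 1)
          Ak(1, 1) = Ak(0, Ak(1, 0))
          Ak(1, 0) = Ak(0, 1)
          Ak(0, 1) = 2
            = Ak(0, 2)
          Ak(0, 2) = 3
            = Ak(1, 3)
          Ak(1, 3) = Ak(0, Ak(1, 2))
          Ak(1, 2) = Ak(0, Ak(1, 1))
          Ak(1, 1) = Ak(0, Ak(1, 0))
          Ak(1, 0) = Ak(0, 1)
          Ak(0, 1) = 2
            = Ak(0, 2)
... (trace truncated)
Result: Ak(2, 12) = 27

27


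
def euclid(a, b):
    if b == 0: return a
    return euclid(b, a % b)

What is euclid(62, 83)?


euclid(62, 83) = euclid(83, 62)
euclid(83, 62) = euclid(62, 21)
euclid(62, 21) = euclid(21, 20)
euclid(21, 20) = euclid(20, 1)
euclid(20, 1) = euclid(1, 0)
euclid(1, 0) = 1  (base case)

1


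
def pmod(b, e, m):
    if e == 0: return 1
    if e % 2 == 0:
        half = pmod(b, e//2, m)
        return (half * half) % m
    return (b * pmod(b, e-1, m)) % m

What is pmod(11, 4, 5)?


pmod(11, 4, 5): e is even, compute pmod(11, 2, 5)
  pmod(11, 2, 5): e is even, compute pmod(11, 1, 5)
    pmod(11, 1, 5): e is odd, compute pmod(11, 0, 5)
      pmod(11, 0, 5) = 1
    (11 * 1) % 5 = 1
  half=1, (1*1) % 5 = 1
half=1, (1*1) % 5 = 1

1


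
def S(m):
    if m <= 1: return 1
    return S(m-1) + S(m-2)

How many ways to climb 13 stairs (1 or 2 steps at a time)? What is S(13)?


Building up from base cases:
S(0) = 1
S(1) = 1
S(2) = S(1) + S(0) = 1 + 1 = 2
S(3) = S(2) + S(1) = 2 + 1 = 3
S(4) = S(3) + S(2) = 3 + 2 = 5
S(5) = S(4) + S(3) = 5 + 3 = 8
S(6) = S(5) + S(4) = 8 + 5 = 13
S(7) = S(6) + S(5) = 13 + 8 = 21
S(8) = S(7) + S(6) = 21 + 13 = 34
S(9) = S(8) + S(7) = 34 + 21 = 55
S(10) = S(9) + S(8) = 55 + 34 = 89
S(11) = S(10) + S(9) = 89 + 55 = 144
S(12) = S(11) + S(10) = 144 + 89 = 233
S(13) = S(12) + S(11) = 233 + 144 = 377

377


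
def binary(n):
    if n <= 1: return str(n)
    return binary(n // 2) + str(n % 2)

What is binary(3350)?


binary(3350) = binary(1675) + '0'
binary(1675) = binary(837) + '1'
binary(837) = binary(418) + '1'
binary(418) = binary(209) + '0'
binary(209) = binary(104) + '1'
binary(104) = binary(52) + '0'
binary(52) = binary(26) + '0'
binary(26) = binary(13) + '0'
binary(13) = binary(6) + '1'
binary(6) = binary(3) + '0'
binary(3) = binary(1) + '1'
binary(1) = '1'  (base case)
Concatenating: '1' + '1' + '0' + '1' + '0' + '0' + '0' + '1' + '0' + '1' + '1' + '0' = '110100010110'

110100010110


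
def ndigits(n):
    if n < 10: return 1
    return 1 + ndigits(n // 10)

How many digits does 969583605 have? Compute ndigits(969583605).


ndigits(969583605) = 1 + ndigits(96958360)
ndigits(96958360) = 1 + ndigits(9695836)
ndigits(9695836) = 1 + ndigits(969583)
ndigits(969583) = 1 + ndigits(96958)
ndigits(96958) = 1 + ndigits(9695)
ndigits(9695) = 1 + ndigits(969)
ndigits(969) = 1 + ndigits(96)
ndigits(96) = 1 + ndigits(9)
ndigits(9) = 1  (base case: 9 < 10)
Unwinding: 1 + 1 + 1 + 1 + 1 + 1 + 1 + 1 + 1 = 9

9


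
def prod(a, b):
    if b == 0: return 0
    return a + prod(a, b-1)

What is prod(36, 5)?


prod(36, 5) = 36 + prod(36, 4)
prod(36, 4) = 36 + prod(36, 3)
prod(36, 3) = 36 + prod(36, 2)
prod(36, 2) = 36 + prod(36, 1)
prod(36, 1) = 36 + prod(36, 0)
prod(36, 0) = 0  (base case)
Total: 36 + 36 + 36 + 36 + 36 + 0 = 180

180


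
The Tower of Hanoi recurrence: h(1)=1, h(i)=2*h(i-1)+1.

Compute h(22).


h(22) = 2 * h(21) + 1
h(21) = 2 * h(20) + 1
h(20) = 2 * h(19) + 1
h(19) = 2 * h(18) + 1
h(18) = 2 * h(17) + 1
h(17) = 2 * h(16) + 1
h(16) = 2 * h(15) + 1
h(15) = 2 * h(14) + 1
h(14) = 2 * h(13) + 1
h(13) = 2 * h(12) + 1
h(12) = 2 * h(11) + 1
h(11) = 2 * h(10) + 1
h(10) = 2 * h(9) + 1
h(9) = 2 * h(8) + 1
h(8) = 2 * h(7) + 1
h(7) = 2 * h(6) + 1
h(6) = 2 * h(5) + 1
h(5) = 2 * h(4) + 1
h(4) = 2 * h(3) + 1
h(3) = 2 * h(2) + 1
h(2) = 2 * h(1) + 1
h(1) = 1  (base case)
h(2) = 2 * 1 + 1 = 3
h(3) = 2 * 3 + 1 = 7
h(4) = 2 * 7 + 1 = 15
h(5) = 2 * 15 + 1 = 31
h(6) = 2 * 31 + 1 = 63
h(7) = 2 * 63 + 1 = 127
h(8) = 2 * 127 + 1 = 255
h(9) = 2 * 255 + 1 = 511
h(10) = 2 * 511 + 1 = 1023
h(11) = 2 * 1023 + 1 = 2047
h(12) = 2 * 2047 + 1 = 4095
h(13) = 2 * 4095 + 1 = 8191
h(14) = 2 * 8191 + 1 = 16383
h(15) = 2 * 16383 + 1 = 32767
h(16) = 2 * 32767 + 1 = 65535
h(17) = 2 * 65535 + 1 = 131071
h(18) = 2 * 131071 + 1 = 262143
h(19) = 2 * 262143 + 1 = 524287
h(20) = 2 * 524287 + 1 = 1048575
h(21) = 2 * 1048575 + 1 = 2097151
h(22) = 2 * 2097151 + 1 = 4194303

4194303


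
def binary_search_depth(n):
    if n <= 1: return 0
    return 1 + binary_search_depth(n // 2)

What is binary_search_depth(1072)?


1072 / 2 = 536
536 / 2 = 268
268 / 2 = 134
134 / 2 = 67
67 / 2 = 33
33 / 2 = 16
16 / 2 = 8
8 / 2 = 4
4 / 2 = 2
2 / 2 = 1
Reached 1 after 10 halvings

10


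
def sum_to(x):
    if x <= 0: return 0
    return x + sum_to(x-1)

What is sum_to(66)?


sum_to(66)
= 66 + 65 + 64 + 63 + 62 + 61 + 60 + 59 + 58 + 57 + 56 + 55 + 54 + 53 + 52 + 51 + 50 + 49 + 48 + 47 + 46 + 45 + 44 + 43 + 42 + 41 + 40 + 39 + 38 + 37 + 36 + 35 + 34 + 33 + 32 + 31 + 30 + 29 + 28 + 27 + 26 + 25 + 24 + 23 + 22 + 21 + 20 + 19 + 18 + 17 + 16 + 15 + 14 + 13 + 12 + 11 + 10 + 9 + 8 + 7 + 6 + 5 + 4 + 3 + 2 + 1 + sum_to(0)
= 66 + 65 + 64 + 63 + 62 + 61 + 60 + 59 + 58 + 57 + 56 + 55 + 54 + 53 + 52 + 51 + 50 + 49 + 48 + 47 + 46 + 45 + 44 + 43 + 42 + 41 + 40 + 39 + 38 + 37 + 36 + 35 + 34 + 33 + 32 + 31 + 30 + 29 + 28 + 27 + 26 + 25 + 24 + 23 + 22 + 21 + 20 + 19 + 18 + 17 + 16 + 15 + 14 + 13 + 12 + 11 + 10 + 9 + 8 + 7 + 6 + 5 + 4 + 3 + 2 + 1 + 0
= 2211

2211
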